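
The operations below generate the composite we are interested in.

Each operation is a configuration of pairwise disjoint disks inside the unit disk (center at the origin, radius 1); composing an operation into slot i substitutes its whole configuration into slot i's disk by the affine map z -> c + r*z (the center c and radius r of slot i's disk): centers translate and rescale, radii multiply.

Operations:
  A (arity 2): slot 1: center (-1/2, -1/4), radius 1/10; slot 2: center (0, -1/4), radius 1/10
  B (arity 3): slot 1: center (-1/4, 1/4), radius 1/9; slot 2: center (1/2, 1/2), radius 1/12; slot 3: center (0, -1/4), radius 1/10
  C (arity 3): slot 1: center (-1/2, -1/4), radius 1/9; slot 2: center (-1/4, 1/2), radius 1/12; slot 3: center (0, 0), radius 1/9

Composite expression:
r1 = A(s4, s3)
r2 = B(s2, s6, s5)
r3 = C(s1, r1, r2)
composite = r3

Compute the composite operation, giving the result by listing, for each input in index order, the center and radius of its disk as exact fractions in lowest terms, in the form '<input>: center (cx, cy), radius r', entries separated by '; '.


s1: center (-1/2, -1/4), radius 1/9; s2: center (-1/36, 1/36), radius 1/81; s3: center (-1/4, 23/48), radius 1/120; s4: center (-7/24, 23/48), radius 1/120; s5: center (0, -1/36), radius 1/90; s6: center (1/18, 1/18), radius 1/108


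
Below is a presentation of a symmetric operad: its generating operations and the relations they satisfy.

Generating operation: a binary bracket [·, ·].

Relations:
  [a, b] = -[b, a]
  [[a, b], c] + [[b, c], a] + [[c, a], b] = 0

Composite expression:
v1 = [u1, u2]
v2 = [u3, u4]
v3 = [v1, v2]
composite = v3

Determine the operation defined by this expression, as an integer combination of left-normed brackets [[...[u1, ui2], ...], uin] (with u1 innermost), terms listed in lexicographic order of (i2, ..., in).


[[[u1, u2], u3], u4] - [[[u1, u2], u4], u3]

A multilinear Lie element is pinned by u1-initial words (u1 innermost).
Composite bracket: [[u1, u2], [u3, u4]]
The bracket unfolds into 8 signed words via [a, b] = ab - ba (2^3 = 8).
Words beginning with u1 determine it all:
  u1u2u3u4 (sign +1) contributes +[[[u1, u2], u3], u4]
  u1u2u4u3 (sign -1) contributes -[[[u1, u2], u4], u3]


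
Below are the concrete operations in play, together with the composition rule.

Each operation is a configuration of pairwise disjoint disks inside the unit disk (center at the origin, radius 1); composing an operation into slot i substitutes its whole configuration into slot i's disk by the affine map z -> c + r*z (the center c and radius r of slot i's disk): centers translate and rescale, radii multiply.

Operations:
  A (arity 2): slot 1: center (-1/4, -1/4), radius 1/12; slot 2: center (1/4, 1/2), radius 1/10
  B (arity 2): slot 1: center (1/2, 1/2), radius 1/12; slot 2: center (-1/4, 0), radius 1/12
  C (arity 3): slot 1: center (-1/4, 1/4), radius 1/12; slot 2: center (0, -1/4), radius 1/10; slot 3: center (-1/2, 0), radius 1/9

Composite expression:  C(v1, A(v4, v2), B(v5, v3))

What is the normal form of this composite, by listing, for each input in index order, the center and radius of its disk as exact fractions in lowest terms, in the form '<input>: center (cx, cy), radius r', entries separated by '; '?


v1: center (-1/4, 1/4), radius 1/12; v2: center (1/40, -1/5), radius 1/100; v3: center (-19/36, 0), radius 1/108; v4: center (-1/40, -11/40), radius 1/120; v5: center (-4/9, 1/18), radius 1/108

Only the slot chain above each v matters under C; compose those maps.
tracing v1 down its 1-map path: center (-1/4, 1/4), radius 1/12
tracing v4 down its 2-map path: center (-1/40, -11/40), radius 1/120
tracing v2 down its 2-map path: center (1/40, -1/5), radius 1/100
tracing v5 down its 2-map path: center (-4/9, 1/18), radius 1/108
tracing v3 down its 2-map path: center (-19/36, 0), radius 1/108


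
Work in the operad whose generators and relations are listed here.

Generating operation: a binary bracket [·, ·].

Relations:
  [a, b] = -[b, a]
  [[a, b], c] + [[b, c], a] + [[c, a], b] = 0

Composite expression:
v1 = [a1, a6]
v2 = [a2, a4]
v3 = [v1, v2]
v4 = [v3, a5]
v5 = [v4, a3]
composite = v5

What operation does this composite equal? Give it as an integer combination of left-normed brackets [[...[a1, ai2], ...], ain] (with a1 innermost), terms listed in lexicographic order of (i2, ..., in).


Left-normed coefficients sit on the a1-initial expansion words.
Composite bracket: [[[[a1, a6], [a2, a4]], a5], a3]
Each bracket splits as ab - ba, giving 32 signed words (2^5 = 32).
Keep just the words that open with a1:
  word a1a6a2a4a5a3 has sign +1, contributing +[[[[[a1, a6], a2], a4], a5], a3]
  word a1a6a4a2a5a3 has sign -1, contributing -[[[[[a1, a6], a4], a2], a5], a3]

[[[[[a1, a6], a2], a4], a5], a3] - [[[[[a1, a6], a4], a2], a5], a3]


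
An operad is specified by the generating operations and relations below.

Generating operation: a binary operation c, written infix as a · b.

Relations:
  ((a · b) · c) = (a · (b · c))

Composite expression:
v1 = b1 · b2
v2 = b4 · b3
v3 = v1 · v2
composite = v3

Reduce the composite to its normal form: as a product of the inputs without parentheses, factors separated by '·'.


Every regrouping of c is equal, so read the b-inputs in written order.
(b1 · b2) linearizes to b1 · b2
(b4 · b3) linearizes to b4 · b3
((b1 · b2) · (b4 · b3)) linearizes to b1 · b2 · b4 · b3

b1 · b2 · b4 · b3


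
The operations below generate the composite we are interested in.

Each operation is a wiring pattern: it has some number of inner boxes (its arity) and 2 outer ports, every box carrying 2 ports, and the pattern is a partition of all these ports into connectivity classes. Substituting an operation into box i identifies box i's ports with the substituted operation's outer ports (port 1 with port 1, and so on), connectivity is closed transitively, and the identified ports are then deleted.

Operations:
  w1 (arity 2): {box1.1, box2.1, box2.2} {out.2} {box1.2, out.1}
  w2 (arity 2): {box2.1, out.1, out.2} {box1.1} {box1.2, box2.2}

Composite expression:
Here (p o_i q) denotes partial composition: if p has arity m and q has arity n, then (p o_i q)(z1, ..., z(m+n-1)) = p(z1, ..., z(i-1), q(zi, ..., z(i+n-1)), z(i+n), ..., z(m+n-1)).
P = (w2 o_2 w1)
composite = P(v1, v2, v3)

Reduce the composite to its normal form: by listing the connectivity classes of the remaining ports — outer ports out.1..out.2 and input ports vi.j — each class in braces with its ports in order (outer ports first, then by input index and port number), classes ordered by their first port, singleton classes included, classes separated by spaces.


{out.1, out.2, v2.2} {v1.1} {v1.2} {v2.1, v3.1, v3.2}


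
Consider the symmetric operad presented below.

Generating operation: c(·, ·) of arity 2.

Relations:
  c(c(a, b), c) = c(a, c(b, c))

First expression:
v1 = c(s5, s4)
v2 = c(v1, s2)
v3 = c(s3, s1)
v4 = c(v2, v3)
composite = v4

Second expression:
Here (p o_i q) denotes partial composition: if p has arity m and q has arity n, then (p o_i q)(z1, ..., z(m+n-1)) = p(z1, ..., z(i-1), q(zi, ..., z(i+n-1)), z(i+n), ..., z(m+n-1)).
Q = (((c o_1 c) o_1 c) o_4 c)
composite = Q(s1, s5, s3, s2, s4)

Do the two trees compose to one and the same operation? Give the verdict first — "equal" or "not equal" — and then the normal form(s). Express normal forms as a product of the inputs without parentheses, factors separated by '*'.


not equal; the first gives s5 * s4 * s2 * s3 * s1 and the second s1 * s5 * s3 * s2 * s4

In normal form, the first expression is s5 * s4 * s2 * s3 * s1
In normal form, the second expression is s1 * s5 * s3 * s2 * s4
No match — not equal.


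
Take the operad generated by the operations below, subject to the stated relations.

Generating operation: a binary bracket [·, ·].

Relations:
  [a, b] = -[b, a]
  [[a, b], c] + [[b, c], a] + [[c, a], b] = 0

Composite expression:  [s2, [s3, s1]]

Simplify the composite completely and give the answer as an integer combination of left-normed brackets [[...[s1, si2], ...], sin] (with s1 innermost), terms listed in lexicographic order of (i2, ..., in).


A multilinear Lie element is pinned by s1-initial words (s1 innermost).
Composite bracket: [s2, [s3, s1]]
Expanding via [a, b] = ab - ba: 4 signed words (2^2 = 4).
Coefficients come from the s1-initial words:
  word s1s3s2 has sign +1, contributing +[[s1, s3], s2]

[[s1, s3], s2]


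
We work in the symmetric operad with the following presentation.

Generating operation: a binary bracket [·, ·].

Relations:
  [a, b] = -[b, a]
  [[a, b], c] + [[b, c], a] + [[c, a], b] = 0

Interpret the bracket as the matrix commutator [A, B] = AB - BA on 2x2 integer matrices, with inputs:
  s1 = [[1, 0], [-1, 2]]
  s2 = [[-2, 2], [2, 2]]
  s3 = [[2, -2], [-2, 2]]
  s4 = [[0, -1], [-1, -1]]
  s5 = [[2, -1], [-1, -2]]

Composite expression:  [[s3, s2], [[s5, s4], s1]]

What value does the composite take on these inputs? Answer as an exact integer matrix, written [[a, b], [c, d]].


[[48, 48], [48, -48]]

[s3, s2] = [[0, -8], [8, 0]]
[s5, s4] = [[0, -3], [3, 0]]
[[s5, s4], s1] = [[3, -3], [-3, -3]]
[[s3, s2], [[s5, s4], s1]] = [[48, 48], [48, -48]]


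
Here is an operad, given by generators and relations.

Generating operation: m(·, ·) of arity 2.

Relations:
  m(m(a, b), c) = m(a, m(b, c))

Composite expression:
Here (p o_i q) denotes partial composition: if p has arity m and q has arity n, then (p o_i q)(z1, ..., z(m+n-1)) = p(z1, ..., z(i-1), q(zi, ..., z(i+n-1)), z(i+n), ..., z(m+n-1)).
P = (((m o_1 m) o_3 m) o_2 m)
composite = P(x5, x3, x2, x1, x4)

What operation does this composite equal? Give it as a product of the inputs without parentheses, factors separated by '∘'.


x5 ∘ x3 ∘ x2 ∘ x1 ∘ x4


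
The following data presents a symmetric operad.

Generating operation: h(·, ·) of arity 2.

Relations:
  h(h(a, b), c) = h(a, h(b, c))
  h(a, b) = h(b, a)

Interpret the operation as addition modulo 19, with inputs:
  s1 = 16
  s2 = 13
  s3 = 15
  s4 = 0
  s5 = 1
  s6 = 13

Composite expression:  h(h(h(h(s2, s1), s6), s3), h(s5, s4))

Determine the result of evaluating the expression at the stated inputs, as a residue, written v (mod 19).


1 (mod 19)


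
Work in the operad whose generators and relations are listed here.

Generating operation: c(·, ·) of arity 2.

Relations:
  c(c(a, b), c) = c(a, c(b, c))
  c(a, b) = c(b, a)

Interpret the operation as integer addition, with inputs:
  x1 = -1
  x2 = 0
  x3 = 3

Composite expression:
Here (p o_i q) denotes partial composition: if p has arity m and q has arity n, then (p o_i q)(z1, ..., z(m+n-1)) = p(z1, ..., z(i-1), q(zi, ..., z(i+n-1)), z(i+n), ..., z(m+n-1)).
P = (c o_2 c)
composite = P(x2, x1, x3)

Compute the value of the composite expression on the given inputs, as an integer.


2

c(x1, x3) = 2
c(x2, c(x1, x3)) = 2


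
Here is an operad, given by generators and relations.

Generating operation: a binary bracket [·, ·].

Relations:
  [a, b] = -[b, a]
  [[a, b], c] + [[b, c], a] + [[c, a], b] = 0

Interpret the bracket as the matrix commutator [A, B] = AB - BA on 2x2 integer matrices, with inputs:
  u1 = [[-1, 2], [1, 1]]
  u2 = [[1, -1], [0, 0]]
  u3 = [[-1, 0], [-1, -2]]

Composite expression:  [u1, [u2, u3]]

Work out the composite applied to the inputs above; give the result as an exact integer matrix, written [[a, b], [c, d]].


[u2, u3] = [[1, 1], [1, -1]]
[u1, [u2, u3]] = [[1, -6], [4, -1]]

[[1, -6], [4, -1]]


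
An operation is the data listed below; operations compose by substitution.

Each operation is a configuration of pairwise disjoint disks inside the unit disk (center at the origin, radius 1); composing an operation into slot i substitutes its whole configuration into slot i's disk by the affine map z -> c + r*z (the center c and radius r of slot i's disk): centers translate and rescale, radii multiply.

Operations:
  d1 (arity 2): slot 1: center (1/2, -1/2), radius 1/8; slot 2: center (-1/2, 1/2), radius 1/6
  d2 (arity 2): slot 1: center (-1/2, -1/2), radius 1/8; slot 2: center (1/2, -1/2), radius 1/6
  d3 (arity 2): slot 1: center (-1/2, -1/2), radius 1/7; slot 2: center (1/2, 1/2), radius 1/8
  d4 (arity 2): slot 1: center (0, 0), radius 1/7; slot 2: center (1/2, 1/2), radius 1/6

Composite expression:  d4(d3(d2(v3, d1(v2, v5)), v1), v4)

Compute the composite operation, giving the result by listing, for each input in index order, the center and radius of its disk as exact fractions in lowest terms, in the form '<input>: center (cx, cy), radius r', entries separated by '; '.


v1: center (1/14, 1/14), radius 1/56; v2: center (-5/84, -1/12), radius 1/2352; v3: center (-4/49, -4/49), radius 1/392; v4: center (1/2, 1/2), radius 1/6; v5: center (-37/588, -47/588), radius 1/1764

Follow each v-input down from d4: c' goes to c + r*c', radius to r*r'.
tracing v3 down its 3-map path: center (-4/49, -4/49), radius 1/392
tracing v2 down its 4-map path: center (-5/84, -1/12), radius 1/2352
tracing v5 down its 4-map path: center (-37/588, -47/588), radius 1/1764
tracing v1 down its 2-map path: center (1/14, 1/14), radius 1/56
tracing v4 down its 1-map path: center (1/2, 1/2), radius 1/6


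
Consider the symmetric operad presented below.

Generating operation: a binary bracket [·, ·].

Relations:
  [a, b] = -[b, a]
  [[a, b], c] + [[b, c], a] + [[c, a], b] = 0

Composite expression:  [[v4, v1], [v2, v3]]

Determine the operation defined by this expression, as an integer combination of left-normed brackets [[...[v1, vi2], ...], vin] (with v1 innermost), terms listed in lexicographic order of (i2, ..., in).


-[[[v1, v4], v2], v3] + [[[v1, v4], v3], v2]

Left-normed coefficients sit on the v1-initial expansion words.
Composite bracket: [[v4, v1], [v2, v3]]
The bracket unfolds into 8 signed words via [a, b] = ab - ba (2^3 = 8).
Keep just the words that open with v1:
  word v1v4v2v3 has sign -1, contributing -[[[v1, v4], v2], v3]
  word v1v4v3v2 has sign +1, contributing +[[[v1, v4], v3], v2]


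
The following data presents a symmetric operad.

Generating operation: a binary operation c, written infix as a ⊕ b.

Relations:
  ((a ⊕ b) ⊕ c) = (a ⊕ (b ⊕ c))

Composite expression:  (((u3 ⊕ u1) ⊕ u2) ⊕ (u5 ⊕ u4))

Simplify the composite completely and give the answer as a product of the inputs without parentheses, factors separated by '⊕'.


u3 ⊕ u1 ⊕ u2 ⊕ u5 ⊕ u4

Associativity of c dissolves the nesting; only the u-input order survives.
(u3 ⊕ u1) spells out as u3 ⊕ u1
((u3 ⊕ u1) ⊕ u2) spells out as u3 ⊕ u1 ⊕ u2
(u5 ⊕ u4) spells out as u5 ⊕ u4
(((u3 ⊕ u1) ⊕ u2) ⊕ (u5 ⊕ u4)) spells out as u3 ⊕ u1 ⊕ u2 ⊕ u5 ⊕ u4


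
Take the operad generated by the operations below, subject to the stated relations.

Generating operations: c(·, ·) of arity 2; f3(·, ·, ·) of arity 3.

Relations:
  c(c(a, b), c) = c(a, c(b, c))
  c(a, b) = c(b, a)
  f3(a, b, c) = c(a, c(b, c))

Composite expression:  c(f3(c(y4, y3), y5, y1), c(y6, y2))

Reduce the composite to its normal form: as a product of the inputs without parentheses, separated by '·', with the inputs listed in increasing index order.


y1 · y2 · y3 · y4 · y5 · y6

With c associative and commutative, the y-input set is all that matters.
c(y4, y3) collapses to y4 · y3
f3(c(y4, y3), y5, y1) collapses to y4 · y3 · y5 · y1
c(y6, y2) collapses to y6 · y2
c(f3(c(y4, y3), y5, y1), c(y6, y2)) collapses to y4 · y3 · y5 · y1 · y6 · y2
commutativity sorts the factors: y1 · y2 · y3 · y4 · y5 · y6


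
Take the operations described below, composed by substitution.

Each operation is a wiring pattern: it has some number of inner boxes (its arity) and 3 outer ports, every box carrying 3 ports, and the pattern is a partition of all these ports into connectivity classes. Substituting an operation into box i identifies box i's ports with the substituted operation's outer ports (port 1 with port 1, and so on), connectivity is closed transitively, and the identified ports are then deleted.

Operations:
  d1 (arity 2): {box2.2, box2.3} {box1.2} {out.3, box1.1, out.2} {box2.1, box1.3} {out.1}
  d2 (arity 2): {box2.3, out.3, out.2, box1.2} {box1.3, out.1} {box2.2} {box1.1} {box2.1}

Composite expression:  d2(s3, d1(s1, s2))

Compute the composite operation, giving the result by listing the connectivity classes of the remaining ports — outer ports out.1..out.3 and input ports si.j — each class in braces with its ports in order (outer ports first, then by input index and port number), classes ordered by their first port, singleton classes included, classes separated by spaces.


After gluing at d2, chains via deleted ports link the s-ports.
composing d1 on (s1, s2), with out.j its own outer ports: {out.1} {out.2, out.3, s1.1} {s1.2} {s1.3, s2.1} {s2.2, s2.3}
composing d2 on (s3, s1, s2), with out.j its own outer ports: {out.1, s3.3} {out.2, out.3, s1.1, s3.2} {s1.2} {s1.3, s2.1} {s2.2, s2.3} {s3.1}

{out.1, s3.3} {out.2, out.3, s1.1, s3.2} {s1.2} {s1.3, s2.1} {s2.2, s2.3} {s3.1}


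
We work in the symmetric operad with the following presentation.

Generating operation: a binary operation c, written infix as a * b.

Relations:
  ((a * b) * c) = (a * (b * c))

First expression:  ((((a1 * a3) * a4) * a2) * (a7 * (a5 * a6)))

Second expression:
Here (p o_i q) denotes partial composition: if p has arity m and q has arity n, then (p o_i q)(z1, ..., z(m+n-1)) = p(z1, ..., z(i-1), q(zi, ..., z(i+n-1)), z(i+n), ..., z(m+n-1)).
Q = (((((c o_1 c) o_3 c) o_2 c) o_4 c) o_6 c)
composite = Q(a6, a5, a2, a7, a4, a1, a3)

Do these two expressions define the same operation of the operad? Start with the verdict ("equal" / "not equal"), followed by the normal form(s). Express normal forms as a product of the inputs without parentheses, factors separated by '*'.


The first composite normalizes to a1 * a3 * a4 * a2 * a7 * a5 * a6
The second composite normalizes to a6 * a5 * a2 * a7 * a4 * a1 * a3
Different reductions; not equal.

not equal: they reduce to a1 * a3 * a4 * a2 * a7 * a5 * a6 and a6 * a5 * a2 * a7 * a4 * a1 * a3


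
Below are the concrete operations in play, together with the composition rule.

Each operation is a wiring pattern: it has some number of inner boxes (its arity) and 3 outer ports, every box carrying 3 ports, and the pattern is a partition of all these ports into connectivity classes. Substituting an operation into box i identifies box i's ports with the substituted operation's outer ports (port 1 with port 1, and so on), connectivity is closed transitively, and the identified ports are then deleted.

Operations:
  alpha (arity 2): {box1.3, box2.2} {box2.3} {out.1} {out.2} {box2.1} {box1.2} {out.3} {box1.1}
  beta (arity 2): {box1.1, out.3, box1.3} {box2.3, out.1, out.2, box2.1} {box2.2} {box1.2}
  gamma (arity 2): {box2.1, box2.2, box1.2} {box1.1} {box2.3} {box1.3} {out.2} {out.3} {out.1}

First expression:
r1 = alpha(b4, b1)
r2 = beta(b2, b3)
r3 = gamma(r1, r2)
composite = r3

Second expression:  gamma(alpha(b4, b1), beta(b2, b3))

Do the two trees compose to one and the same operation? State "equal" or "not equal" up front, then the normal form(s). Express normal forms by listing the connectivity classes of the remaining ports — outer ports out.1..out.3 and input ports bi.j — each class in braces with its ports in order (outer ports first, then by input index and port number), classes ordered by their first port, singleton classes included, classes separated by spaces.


In normal form, the first expression is {out.1} {out.2} {out.3} {b1.1} {b1.2, b4.3} {b1.3} {b2.1, b2.3} {b2.2} {b3.1, b3.3} {b3.2} {b4.1} {b4.2}
In normal form, the second expression is {out.1} {out.2} {out.3} {b1.1} {b1.2, b4.3} {b1.3} {b2.1, b2.3} {b2.2} {b3.1, b3.3} {b3.2} {b4.1} {b4.2}
The normal forms match — equal.

equal — both sides give {out.1} {out.2} {out.3} {b1.1} {b1.2, b4.3} {b1.3} {b2.1, b2.3} {b2.2} {b3.1, b3.3} {b3.2} {b4.1} {b4.2}


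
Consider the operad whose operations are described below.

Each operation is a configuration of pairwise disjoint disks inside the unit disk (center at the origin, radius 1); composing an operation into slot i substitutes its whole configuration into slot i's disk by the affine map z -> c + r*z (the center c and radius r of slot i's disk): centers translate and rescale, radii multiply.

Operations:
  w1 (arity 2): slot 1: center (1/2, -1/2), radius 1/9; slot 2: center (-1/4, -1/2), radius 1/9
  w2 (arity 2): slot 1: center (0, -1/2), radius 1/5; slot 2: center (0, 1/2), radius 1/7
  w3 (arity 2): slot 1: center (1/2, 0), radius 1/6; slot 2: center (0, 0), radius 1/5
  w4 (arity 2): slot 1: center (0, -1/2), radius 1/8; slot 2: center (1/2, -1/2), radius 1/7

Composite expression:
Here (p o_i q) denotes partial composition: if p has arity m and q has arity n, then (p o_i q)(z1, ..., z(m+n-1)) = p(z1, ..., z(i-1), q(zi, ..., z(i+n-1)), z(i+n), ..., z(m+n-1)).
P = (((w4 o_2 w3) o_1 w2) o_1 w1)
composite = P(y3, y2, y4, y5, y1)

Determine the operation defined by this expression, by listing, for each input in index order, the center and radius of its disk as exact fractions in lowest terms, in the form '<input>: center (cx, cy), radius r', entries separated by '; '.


Each y-disk chains the slot maps above it in w4; radii multiply.
input y3: applying the 3 nested substitutions gives center (1/80, -23/40), radius 1/360
input y2: applying the 3 nested substitutions gives center (-1/160, -23/40), radius 1/360
input y4: applying the 2 nested substitutions gives center (0, -7/16), radius 1/56
input y5: applying the 2 nested substitutions gives center (4/7, -1/2), radius 1/42
input y1: applying the 2 nested substitutions gives center (1/2, -1/2), radius 1/35

y1: center (1/2, -1/2), radius 1/35; y2: center (-1/160, -23/40), radius 1/360; y3: center (1/80, -23/40), radius 1/360; y4: center (0, -7/16), radius 1/56; y5: center (4/7, -1/2), radius 1/42


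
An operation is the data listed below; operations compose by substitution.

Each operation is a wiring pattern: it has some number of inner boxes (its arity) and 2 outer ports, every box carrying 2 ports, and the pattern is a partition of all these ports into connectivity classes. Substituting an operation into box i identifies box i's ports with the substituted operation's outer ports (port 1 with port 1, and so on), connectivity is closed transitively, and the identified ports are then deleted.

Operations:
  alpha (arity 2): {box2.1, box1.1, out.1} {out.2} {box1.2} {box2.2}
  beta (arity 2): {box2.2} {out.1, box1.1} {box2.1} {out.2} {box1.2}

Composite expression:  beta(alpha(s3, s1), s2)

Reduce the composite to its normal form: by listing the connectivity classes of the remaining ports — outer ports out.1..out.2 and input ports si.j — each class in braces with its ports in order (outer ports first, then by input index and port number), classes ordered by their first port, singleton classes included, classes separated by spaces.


{out.1, s1.1, s3.1} {out.2} {s1.2} {s2.1} {s2.2} {s3.2}

Treat the ports identified at beta as solder joints: merge, then drop.
after alpha, the pattern on (s3, s1) reads {out.1, s1.1, s3.1} {out.2} {s1.2} {s3.2} (out.j = its outer ports)
after beta, the pattern on (s3, s1, s2) reads {out.1, s1.1, s3.1} {out.2} {s1.2} {s2.1} {s2.2} {s3.2} (out.j = its outer ports)


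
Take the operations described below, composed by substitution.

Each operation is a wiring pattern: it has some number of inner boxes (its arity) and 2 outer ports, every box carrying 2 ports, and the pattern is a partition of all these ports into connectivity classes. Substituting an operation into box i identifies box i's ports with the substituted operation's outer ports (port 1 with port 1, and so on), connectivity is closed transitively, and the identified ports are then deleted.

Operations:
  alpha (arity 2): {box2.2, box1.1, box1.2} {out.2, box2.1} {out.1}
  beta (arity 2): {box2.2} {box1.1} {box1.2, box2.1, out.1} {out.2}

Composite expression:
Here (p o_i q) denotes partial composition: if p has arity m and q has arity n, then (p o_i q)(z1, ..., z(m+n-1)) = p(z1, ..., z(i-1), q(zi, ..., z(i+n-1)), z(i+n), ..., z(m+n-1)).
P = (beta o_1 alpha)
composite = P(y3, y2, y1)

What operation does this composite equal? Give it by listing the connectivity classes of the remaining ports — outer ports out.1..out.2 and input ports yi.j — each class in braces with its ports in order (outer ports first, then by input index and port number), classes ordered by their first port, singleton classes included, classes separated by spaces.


{out.1, y1.1, y2.1} {out.2} {y1.2} {y2.2, y3.1, y3.2}

Treat the ports identified at beta as solder joints: merge, then drop.
through alpha, on inputs (y3, y2): {out.1} {out.2, y2.1} {y2.2, y3.1, y3.2} (out.j = stage outer ports)
through beta, on inputs (y3, y2, y1): {out.1, y1.1, y2.1} {out.2} {y1.2} {y2.2, y3.1, y3.2} (out.j = stage outer ports)


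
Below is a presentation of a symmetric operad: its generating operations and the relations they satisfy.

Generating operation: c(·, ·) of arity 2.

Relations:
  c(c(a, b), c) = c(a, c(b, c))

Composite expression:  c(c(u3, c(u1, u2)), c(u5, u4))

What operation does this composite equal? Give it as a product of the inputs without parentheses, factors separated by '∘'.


u3 ∘ u1 ∘ u2 ∘ u5 ∘ u4

Key point: c is associative — brackets drop, the u-order remains.
c(u1, u2) linearizes to u1 ∘ u2
c(u3, c(u1, u2)) linearizes to u3 ∘ u1 ∘ u2
c(u5, u4) linearizes to u5 ∘ u4
c(c(u3, c(u1, u2)), c(u5, u4)) linearizes to u3 ∘ u1 ∘ u2 ∘ u5 ∘ u4


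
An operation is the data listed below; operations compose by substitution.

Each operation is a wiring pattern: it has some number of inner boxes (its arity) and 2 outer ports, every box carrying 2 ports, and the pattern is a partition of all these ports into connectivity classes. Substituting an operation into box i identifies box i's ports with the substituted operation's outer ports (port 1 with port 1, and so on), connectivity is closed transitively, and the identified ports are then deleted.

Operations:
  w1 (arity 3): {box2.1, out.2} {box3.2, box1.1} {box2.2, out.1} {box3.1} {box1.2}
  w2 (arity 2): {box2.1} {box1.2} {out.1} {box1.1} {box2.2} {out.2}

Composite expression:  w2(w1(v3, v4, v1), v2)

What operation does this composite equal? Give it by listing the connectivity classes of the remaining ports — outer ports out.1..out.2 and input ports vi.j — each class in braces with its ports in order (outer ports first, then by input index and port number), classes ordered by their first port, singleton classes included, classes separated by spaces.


{out.1} {out.2} {v1.1} {v1.2, v3.1} {v2.1} {v2.2} {v3.2} {v4.1} {v4.2}

Two ports join when wires chain via w2-identified ports.
w1 over (v3, v4, v1) gives {out.1, v4.2} {out.2, v4.1} {v1.1} {v1.2, v3.1} {v3.2}, out.j being that stage's outer ports
w2 over (v3, v4, v1, v2) gives {out.1} {out.2} {v1.1} {v1.2, v3.1} {v2.1} {v2.2} {v3.2} {v4.1} {v4.2}, out.j being that stage's outer ports


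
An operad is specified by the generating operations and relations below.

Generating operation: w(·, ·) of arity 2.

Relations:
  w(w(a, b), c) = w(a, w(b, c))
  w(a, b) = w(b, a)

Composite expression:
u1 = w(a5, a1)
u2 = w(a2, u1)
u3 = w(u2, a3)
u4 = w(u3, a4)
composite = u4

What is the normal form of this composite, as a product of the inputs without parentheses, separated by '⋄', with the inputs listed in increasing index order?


Both nesting and order wash out for w; what remains is which a's occur.
w(a5, a1) spells out as a5 ⋄ a1
w(a2, w(a5, a1)) spells out as a2 ⋄ a5 ⋄ a1
w(w(a2, w(a5, a1)), a3) spells out as a2 ⋄ a5 ⋄ a1 ⋄ a3
w(w(w(a2, w(a5, a1)), a3), a4) spells out as a2 ⋄ a5 ⋄ a1 ⋄ a3 ⋄ a4
rearranged into index order: a1 ⋄ a2 ⋄ a3 ⋄ a4 ⋄ a5

a1 ⋄ a2 ⋄ a3 ⋄ a4 ⋄ a5


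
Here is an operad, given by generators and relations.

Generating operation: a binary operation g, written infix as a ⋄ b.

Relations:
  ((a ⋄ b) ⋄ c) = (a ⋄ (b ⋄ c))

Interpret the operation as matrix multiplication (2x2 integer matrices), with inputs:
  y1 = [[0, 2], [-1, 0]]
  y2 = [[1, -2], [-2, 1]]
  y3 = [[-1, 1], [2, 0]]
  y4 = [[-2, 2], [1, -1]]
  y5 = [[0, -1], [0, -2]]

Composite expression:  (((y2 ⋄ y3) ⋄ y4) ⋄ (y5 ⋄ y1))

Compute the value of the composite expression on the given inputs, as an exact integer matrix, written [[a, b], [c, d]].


(y2 ⋄ y3) = [[-5, 1], [4, -2]]
((y2 ⋄ y3) ⋄ y4) = [[11, -11], [-10, 10]]
(y5 ⋄ y1) = [[1, 0], [2, 0]]
(((y2 ⋄ y3) ⋄ y4) ⋄ (y5 ⋄ y1)) = [[-11, 0], [10, 0]]

[[-11, 0], [10, 0]]


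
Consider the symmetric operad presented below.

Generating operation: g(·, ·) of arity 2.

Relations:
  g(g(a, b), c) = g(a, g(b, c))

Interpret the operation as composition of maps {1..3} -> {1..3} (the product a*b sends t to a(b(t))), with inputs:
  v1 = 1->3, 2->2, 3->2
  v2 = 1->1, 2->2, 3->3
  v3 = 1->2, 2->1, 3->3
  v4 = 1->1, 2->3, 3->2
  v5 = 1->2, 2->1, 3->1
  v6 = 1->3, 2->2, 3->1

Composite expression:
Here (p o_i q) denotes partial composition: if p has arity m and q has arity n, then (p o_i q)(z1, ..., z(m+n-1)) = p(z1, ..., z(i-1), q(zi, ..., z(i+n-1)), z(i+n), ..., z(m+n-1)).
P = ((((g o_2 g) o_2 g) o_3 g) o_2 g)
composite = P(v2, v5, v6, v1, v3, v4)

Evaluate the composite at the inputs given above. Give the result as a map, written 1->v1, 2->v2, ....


1->1, 2->1, 3->2

g(v5, v6) = 1->1, 2->1, 3->2
g(v1, v3) = 1->2, 2->3, 3->2
g(g(v5, v6), g(v1, v3)) = 1->1, 2->2, 3->1
g(g(g(v5, v6), g(v1, v3)), v4) = 1->1, 2->1, 3->2
g(v2, g(g(g(v5, v6), g(v1, v3)), v4)) = 1->1, 2->1, 3->2


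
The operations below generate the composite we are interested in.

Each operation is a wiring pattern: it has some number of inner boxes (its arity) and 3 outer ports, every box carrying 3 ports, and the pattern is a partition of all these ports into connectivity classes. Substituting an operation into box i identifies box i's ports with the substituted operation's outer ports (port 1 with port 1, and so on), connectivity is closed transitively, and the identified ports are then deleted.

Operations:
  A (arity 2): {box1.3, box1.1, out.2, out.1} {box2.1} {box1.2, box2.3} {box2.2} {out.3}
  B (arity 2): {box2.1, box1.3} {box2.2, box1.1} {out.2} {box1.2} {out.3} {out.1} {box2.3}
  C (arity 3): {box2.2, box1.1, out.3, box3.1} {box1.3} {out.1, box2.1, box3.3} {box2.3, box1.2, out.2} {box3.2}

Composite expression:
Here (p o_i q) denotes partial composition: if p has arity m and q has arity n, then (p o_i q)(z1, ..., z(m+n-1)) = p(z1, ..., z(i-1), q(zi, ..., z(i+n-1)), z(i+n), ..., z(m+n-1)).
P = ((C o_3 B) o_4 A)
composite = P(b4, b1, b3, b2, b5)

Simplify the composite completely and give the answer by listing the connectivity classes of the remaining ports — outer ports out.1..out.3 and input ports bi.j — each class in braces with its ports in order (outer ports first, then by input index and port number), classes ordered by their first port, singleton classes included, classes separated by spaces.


{out.1, b1.1} {out.2, b1.3, b4.2} {out.3, b1.2, b4.1} {b2.1, b2.3, b3.1, b3.3} {b2.2, b5.3} {b3.2} {b4.3} {b5.1} {b5.2}


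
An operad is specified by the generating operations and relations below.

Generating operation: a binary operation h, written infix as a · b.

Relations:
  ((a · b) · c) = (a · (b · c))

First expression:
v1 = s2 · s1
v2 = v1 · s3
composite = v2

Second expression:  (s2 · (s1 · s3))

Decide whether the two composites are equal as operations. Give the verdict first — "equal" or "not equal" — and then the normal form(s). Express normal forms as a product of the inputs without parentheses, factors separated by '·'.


equal — both sides give s2 · s1 · s3

In normal form, the first expression is s2 · s1 · s3
In normal form, the second expression is s2 · s1 · s3
Same normal form: equal.


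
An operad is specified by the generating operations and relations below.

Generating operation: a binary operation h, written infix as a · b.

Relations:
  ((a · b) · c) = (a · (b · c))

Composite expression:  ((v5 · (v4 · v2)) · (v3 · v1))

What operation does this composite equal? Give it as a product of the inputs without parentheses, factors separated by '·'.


Under associativity of h, the answer is the v's in reading order.
(v4 · v2) unparenthesizes to v4 · v2
(v5 · (v4 · v2)) unparenthesizes to v5 · v4 · v2
(v3 · v1) unparenthesizes to v3 · v1
((v5 · (v4 · v2)) · (v3 · v1)) unparenthesizes to v5 · v4 · v2 · v3 · v1

v5 · v4 · v2 · v3 · v1


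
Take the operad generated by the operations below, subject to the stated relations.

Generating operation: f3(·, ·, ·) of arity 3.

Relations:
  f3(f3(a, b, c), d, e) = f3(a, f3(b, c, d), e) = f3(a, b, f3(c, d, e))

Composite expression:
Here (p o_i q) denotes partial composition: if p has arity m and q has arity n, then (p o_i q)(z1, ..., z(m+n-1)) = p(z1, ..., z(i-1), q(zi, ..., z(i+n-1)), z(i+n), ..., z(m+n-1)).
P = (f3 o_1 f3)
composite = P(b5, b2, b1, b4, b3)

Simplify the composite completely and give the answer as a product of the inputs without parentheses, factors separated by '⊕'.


b5 ⊕ b2 ⊕ b1 ⊕ b4 ⊕ b3

Associativity of f3 dissolves the nesting; only the b-input order survives.
f3(b5, b2, b1) unparenthesizes to b5 ⊕ b2 ⊕ b1
f3(f3(b5, b2, b1), b4, b3) unparenthesizes to b5 ⊕ b2 ⊕ b1 ⊕ b4 ⊕ b3


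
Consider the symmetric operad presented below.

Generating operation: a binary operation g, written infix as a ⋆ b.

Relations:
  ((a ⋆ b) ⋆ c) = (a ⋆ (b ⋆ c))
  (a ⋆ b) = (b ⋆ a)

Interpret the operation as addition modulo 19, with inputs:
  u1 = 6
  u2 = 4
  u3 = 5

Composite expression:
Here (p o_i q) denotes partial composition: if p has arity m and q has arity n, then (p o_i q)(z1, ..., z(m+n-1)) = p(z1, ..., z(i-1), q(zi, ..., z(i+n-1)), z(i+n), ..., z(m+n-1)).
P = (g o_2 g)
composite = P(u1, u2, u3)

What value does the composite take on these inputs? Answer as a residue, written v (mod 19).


15 (mod 19)


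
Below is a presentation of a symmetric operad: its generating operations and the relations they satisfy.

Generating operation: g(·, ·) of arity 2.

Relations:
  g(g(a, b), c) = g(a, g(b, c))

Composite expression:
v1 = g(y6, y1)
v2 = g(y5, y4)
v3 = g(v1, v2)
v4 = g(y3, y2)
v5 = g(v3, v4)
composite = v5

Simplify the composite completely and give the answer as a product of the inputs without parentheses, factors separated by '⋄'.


All parenthesizations of g agree; list the y-inputs left to right.
g(y6, y1) linearizes to y6 ⋄ y1
g(y5, y4) linearizes to y5 ⋄ y4
g(g(y6, y1), g(y5, y4)) linearizes to y6 ⋄ y1 ⋄ y5 ⋄ y4
g(y3, y2) linearizes to y3 ⋄ y2
g(g(g(y6, y1), g(y5, y4)), g(y3, y2)) linearizes to y6 ⋄ y1 ⋄ y5 ⋄ y4 ⋄ y3 ⋄ y2

y6 ⋄ y1 ⋄ y5 ⋄ y4 ⋄ y3 ⋄ y2


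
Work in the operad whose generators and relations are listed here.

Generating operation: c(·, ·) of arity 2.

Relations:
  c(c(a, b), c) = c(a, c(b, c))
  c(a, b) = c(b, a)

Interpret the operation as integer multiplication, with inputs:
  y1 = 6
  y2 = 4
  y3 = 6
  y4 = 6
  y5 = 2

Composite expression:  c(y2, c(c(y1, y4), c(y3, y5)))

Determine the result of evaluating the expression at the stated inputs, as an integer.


c(y1, y4) = 36
c(y3, y5) = 12
c(c(y1, y4), c(y3, y5)) = 432
c(y2, c(c(y1, y4), c(y3, y5))) = 1728

1728


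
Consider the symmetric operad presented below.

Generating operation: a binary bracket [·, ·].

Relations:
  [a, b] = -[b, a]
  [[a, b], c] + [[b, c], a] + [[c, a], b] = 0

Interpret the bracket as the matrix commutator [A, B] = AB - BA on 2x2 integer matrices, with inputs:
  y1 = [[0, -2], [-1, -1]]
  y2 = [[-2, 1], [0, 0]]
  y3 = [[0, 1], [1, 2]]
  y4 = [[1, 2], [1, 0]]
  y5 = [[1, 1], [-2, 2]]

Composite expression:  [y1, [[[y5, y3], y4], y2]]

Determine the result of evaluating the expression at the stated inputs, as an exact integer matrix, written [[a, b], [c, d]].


[[0, 8], [-4, 0]]

[y5, y3] = [[3, 1], [5, -3]]
[[y5, y3], y4] = [[-9, 11], [-1, 9]]
[[[y5, y3], y4], y2] = [[1, 4], [2, -1]]
[y1, [[[y5, y3], y4], y2]] = [[0, 8], [-4, 0]]


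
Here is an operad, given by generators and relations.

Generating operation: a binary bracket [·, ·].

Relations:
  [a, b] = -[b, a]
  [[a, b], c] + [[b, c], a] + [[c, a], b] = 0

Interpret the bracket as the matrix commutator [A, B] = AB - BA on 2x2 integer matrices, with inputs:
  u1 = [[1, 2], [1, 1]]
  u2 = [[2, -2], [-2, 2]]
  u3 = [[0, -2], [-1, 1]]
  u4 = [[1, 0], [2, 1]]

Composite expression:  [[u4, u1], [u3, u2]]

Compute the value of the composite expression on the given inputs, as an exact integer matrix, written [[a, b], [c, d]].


[u4, u1] = [[-4, 0], [0, 4]]
[u3, u2] = [[2, 2], [-2, -2]]
[[u4, u1], [u3, u2]] = [[0, -16], [-16, 0]]

[[0, -16], [-16, 0]]


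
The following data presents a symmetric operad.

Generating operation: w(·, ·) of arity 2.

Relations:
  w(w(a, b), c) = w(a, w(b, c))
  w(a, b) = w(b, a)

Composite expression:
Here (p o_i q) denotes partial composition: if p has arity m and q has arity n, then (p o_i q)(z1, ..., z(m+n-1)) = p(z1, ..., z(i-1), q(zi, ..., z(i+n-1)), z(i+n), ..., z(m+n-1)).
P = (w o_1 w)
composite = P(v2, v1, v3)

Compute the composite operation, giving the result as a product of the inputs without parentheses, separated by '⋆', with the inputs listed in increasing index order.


Any arrangement under w is one operation, so sort the v-inputs.
w(v2, v1) spells out as v2 ⋆ v1
w(w(v2, v1), v3) spells out as v2 ⋆ v1 ⋆ v3
putting the inputs in ascending order: v1 ⋆ v2 ⋆ v3

v1 ⋆ v2 ⋆ v3


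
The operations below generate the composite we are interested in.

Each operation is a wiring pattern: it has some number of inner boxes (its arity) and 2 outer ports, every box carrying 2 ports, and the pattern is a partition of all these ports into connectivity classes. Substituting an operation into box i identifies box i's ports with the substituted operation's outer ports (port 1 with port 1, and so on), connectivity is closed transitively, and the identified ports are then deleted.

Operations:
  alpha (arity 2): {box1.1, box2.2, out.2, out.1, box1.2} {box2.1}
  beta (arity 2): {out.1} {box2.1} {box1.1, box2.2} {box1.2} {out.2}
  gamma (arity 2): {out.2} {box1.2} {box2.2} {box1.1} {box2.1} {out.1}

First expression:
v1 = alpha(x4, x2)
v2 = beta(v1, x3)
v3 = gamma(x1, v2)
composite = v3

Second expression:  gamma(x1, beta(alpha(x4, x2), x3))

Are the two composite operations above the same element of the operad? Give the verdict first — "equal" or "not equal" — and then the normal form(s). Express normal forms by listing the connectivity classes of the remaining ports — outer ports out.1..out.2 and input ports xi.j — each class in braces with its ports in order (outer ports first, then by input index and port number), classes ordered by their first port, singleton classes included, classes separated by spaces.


equal — both sides give {out.1} {out.2} {x1.1} {x1.2} {x2.1} {x2.2, x3.2, x4.1, x4.2} {x3.1}


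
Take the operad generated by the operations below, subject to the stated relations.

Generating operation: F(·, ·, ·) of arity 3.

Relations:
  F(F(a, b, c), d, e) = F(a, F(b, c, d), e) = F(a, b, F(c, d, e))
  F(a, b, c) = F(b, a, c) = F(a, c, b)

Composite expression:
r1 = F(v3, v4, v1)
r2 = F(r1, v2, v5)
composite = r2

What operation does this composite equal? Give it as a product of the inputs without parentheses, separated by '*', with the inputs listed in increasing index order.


v1 * v2 * v3 * v4 * v5

With F associative and commutative, the v-input set is all that matters.
F(v3, v4, v1) spells out as v3 * v4 * v1
F(F(v3, v4, v1), v2, v5) spells out as v3 * v4 * v1 * v2 * v5
reordering the factors by index: v1 * v2 * v3 * v4 * v5


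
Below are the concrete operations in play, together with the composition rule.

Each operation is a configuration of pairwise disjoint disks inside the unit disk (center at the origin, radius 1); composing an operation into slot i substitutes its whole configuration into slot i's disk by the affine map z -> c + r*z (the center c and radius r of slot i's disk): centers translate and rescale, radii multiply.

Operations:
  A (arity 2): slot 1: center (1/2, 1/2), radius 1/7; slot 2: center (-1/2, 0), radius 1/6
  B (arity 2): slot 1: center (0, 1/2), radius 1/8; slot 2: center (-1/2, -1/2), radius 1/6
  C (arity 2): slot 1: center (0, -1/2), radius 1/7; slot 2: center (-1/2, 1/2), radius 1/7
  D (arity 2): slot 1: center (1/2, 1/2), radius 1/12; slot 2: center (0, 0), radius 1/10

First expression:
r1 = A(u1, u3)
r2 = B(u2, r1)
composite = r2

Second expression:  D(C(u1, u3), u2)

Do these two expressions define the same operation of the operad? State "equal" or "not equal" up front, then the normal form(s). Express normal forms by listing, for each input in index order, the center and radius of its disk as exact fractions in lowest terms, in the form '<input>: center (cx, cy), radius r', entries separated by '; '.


not equal — first u1: center (-5/12, -5/12), radius 1/42; u2: center (0, 1/2), radius 1/8; u3: center (-7/12, -1/2), radius 1/36, second u1: center (1/2, 11/24), radius 1/84; u2: center (0, 0), radius 1/10; u3: center (11/24, 13/24), radius 1/84

The first expression reduces to u1: center (-5/12, -5/12), radius 1/42; u2: center (0, 1/2), radius 1/8; u3: center (-7/12, -1/2), radius 1/36
The second expression reduces to u1: center (1/2, 11/24), radius 1/84; u2: center (0, 0), radius 1/10; u3: center (11/24, 13/24), radius 1/84
No match — not equal.
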